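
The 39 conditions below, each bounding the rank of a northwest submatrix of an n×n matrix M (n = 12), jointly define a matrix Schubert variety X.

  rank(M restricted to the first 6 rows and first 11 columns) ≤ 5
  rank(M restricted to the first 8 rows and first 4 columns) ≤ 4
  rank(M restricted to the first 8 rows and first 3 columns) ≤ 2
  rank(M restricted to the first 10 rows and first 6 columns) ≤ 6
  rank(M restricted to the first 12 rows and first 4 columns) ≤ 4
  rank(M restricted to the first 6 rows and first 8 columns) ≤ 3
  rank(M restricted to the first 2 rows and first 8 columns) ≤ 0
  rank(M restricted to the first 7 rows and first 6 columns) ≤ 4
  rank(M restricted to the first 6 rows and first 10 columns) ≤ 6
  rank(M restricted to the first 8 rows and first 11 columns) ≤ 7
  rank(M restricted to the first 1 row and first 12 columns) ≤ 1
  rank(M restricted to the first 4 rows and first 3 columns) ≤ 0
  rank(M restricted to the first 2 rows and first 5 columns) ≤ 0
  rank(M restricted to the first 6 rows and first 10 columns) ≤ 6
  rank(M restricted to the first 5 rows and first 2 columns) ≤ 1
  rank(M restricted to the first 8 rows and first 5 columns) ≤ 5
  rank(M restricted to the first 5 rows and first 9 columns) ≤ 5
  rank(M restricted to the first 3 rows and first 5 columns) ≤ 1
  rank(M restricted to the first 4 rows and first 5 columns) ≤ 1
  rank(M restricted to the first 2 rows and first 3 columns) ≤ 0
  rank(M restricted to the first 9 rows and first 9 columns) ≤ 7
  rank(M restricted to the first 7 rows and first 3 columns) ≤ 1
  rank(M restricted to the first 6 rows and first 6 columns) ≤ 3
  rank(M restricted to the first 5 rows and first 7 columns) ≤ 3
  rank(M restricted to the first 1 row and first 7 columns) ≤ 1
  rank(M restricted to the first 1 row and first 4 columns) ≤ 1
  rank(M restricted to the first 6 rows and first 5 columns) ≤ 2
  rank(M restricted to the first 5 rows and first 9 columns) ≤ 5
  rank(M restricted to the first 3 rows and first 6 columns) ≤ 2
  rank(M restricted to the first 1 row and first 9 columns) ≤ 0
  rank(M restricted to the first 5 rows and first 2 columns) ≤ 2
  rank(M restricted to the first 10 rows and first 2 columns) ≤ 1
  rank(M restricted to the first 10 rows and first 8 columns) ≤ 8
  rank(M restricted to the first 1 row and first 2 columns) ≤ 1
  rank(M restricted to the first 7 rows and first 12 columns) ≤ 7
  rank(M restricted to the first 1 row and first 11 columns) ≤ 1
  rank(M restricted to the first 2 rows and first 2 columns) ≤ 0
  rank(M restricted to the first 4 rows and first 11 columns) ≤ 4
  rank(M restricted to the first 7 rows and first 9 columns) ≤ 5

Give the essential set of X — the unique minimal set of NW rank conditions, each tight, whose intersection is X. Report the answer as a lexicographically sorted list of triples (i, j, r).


Recovering R(i,j) via the rank-extension bound from the 39 conditions:

  0 | 0 | 0 | 0 | 0 | 0 | 0 | 0 | 0 | 1 | 1 | 1
  0 | 0 | 0 | 0 | 0 | 0 | 0 | 0 | 1 | 2 | 2 | 2
  0 | 0 | 0 | 1 | 1 | 1 | 1 | 1 | 2 | 3 | 3 | 3
  0 | 0 | 0 | 1 | 1 | 2 | 2 | 2 | 3 | 4 | 4 | 4
  1 | 1 | 1 | 2 | 2 | 3 | 3 | 3 | 4 | 5 | 5 | 5
  1 | 1 | 1 | 2 | 2 | 3 | 3 | 3 | 4 | 5 | 5 | 6
  1 | 1 | 1 | 2 | 3 | 4 | 4 | 4 | 5 | 6 | 6 | 7
  1 | 1 | 2 | 3 | 4 | 5 | 5 | 5 | 6 | 7 | 7 | 8
  1 | 1 | 2 | 3 | 4 | 5 | 6 | 6 | 7 | 8 | 8 | 9
  1 | 1 | 2 | 3 | 4 | 5 | 6 | 7 | 8 | 9 | 9 | 10
  1 | 2 | 3 | 4 | 5 | 6 | 7 | 8 | 9 | 10 | 10 | 11
  1 | 2 | 3 | 4 | 5 | 6 | 7 | 8 | 9 | 10 | 11 | 12

giving w = (10, 9, 4, 6, 1, 12, 5, 3, 7, 8, 2, 11) via Δ²R.

ℓ(w)=35; the 9 essential cells (i,j,r):

[(1, 9, 0), (2, 8, 0), (4, 3, 0), (4, 5, 1), (6, 5, 2), (6, 8, 3), (6, 11, 5), (7, 3, 1), (10, 2, 1)]


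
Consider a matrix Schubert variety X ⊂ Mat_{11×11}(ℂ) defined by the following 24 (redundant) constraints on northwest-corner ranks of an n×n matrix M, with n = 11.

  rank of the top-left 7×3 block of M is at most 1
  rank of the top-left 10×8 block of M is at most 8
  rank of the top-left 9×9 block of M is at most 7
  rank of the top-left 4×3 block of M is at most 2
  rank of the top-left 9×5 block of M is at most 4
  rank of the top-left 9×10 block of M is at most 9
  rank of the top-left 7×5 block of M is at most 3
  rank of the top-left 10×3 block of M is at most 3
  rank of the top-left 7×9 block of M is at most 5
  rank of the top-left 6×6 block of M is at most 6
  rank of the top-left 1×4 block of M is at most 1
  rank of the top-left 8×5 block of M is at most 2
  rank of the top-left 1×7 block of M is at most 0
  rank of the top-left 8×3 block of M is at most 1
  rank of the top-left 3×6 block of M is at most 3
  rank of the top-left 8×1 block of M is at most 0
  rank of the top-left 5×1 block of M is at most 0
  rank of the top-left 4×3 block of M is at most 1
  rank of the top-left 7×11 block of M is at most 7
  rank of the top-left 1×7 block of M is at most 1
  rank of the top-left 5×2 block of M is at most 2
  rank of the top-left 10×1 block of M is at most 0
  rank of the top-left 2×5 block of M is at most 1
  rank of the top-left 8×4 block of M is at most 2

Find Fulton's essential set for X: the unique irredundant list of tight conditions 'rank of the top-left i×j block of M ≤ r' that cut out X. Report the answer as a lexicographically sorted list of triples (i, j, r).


Computing R[i][j] = min implied NW-rank bound (n=11, 24 conditions):

  i=1: 0, 0, 0, 0, 0, 0, 0, 1, 1, 1, 1
  i=2: 0, 1, 1, 1, 1, 1, 1, 2, 2, 2, 2
  i=3: 0, 1, 1, 2, 2, 2, 2, 3, 3, 3, 3
  i=4: 0, 1, 1, 2, 2, 3, 3, 4, 4, 4, 4
  i=5: 0, 1, 1, 2, 2, 3, 4, 5, 5, 5, 5
  i=6: 0, 1, 1, 2, 2, 3, 4, 5, 5, 6, 6
  i=7: 0, 1, 1, 2, 2, 3, 4, 5, 5, 6, 7
  i=8: 0, 1, 1, 2, 2, 3, 4, 5, 6, 7, 8
  i=9: 0, 1, 2, 3, 3, 4, 5, 6, 7, 8, 9
  i=10: 0, 1, 2, 3, 4, 5, 6, 7, 8, 9, 10
  i=11: 1, 2, 3, 4, 5, 6, 7, 8, 9, 10, 11

the unique w with this rank table is (8, 2, 4, 6, 7, 10, 11, 9, 3, 5, 1).

Fulton essential set (5 of the 29 Rothe cells):

[(1, 7, 0), (7, 9, 5), (8, 3, 1), (8, 5, 2), (10, 1, 0)]


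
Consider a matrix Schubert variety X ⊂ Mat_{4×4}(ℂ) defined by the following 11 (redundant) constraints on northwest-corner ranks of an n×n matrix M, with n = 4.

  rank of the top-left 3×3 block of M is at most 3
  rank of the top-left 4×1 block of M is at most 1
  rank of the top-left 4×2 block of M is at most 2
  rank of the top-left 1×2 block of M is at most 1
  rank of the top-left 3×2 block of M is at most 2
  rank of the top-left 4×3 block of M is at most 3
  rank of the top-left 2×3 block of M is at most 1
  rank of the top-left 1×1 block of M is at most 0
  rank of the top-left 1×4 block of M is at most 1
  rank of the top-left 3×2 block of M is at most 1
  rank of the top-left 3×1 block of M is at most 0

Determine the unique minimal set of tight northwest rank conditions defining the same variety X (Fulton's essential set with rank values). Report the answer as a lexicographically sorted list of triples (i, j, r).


Propagating the 11 rank bounds to every northwest block:

  i=1: 0, 1, 1, 1
  i=2: 0, 1, 1, 2
  i=3: 0, 1, 2, 3
  i=4: 1, 2, 3, 4

reading off 1-entries of Δ²R: w = (2, 4, 3, 1).

ℓ(w)=4; the 2 essential cells (i,j,r):

[(2, 3, 1), (3, 1, 0)]


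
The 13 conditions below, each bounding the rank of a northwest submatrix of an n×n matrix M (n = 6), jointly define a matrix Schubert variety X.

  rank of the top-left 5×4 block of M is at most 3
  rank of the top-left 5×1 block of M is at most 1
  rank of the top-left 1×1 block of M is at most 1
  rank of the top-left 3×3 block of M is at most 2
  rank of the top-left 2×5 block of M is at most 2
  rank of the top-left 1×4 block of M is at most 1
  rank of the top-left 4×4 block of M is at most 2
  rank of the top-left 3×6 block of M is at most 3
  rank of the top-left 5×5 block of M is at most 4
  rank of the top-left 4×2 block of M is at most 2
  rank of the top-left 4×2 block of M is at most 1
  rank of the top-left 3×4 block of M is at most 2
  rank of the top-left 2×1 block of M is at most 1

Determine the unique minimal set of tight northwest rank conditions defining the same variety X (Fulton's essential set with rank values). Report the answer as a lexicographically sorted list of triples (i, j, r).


Recovering R(i,j) via the rank-extension bound from the 13 conditions:

  row 1: 1, 1, 1, 1, 1, 1
  row 2: 1, 1, 2, 2, 2, 2
  row 3: 1, 1, 2, 2, 3, 3
  row 4: 1, 1, 2, 2, 3, 4
  row 5: 1, 2, 3, 3, 4, 5
  row 6: 1, 2, 3, 4, 5, 6

reading off 1-entries of Δ²R: w = (1, 3, 5, 6, 2, 4).

2 SE-corners of the 5-cell Rothe diagram give Ess(w):

[(4, 2, 1), (4, 4, 2)]


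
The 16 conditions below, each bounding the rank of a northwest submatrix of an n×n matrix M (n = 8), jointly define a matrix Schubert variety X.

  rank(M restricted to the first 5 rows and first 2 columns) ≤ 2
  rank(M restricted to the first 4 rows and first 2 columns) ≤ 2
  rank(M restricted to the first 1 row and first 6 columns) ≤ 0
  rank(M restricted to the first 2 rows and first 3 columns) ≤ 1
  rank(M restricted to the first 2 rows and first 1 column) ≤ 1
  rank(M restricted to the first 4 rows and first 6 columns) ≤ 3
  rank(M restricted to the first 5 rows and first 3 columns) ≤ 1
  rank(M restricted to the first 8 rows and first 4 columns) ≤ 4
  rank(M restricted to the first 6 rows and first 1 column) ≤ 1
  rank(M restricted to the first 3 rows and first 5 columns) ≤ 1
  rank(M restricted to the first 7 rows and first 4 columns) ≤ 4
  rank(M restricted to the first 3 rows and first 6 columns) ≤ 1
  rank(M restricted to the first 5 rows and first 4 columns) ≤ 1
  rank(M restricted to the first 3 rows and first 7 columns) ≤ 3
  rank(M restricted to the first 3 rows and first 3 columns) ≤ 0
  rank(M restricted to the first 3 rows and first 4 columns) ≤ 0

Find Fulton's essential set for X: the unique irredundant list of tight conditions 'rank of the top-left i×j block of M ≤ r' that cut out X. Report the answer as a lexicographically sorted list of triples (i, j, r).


Propagating the 16 rank bounds to every northwest block:

  i=1: 0, 0, 0, 0, 0, 0, 1, 1
  i=2: 0, 0, 0, 0, 1, 1, 2, 2
  i=3: 0, 0, 0, 0, 1, 1, 2, 3
  i=4: 1, 1, 1, 1, 2, 2, 3, 4
  i=5: 1, 1, 1, 1, 2, 3, 4, 5
  i=6: 1, 2, 2, 2, 3, 4, 5, 6
  i=7: 1, 2, 3, 3, 4, 5, 6, 7
  i=8: 1, 2, 3, 4, 5, 6, 7, 8

reading off 1-entries of Δ²R: w = (7, 5, 8, 1, 6, 2, 3, 4).

Rothe diagram D(w) (18 cells), 4 SE-corners (essential conditions):

[(1, 6, 0), (3, 4, 0), (3, 6, 1), (5, 4, 1)]


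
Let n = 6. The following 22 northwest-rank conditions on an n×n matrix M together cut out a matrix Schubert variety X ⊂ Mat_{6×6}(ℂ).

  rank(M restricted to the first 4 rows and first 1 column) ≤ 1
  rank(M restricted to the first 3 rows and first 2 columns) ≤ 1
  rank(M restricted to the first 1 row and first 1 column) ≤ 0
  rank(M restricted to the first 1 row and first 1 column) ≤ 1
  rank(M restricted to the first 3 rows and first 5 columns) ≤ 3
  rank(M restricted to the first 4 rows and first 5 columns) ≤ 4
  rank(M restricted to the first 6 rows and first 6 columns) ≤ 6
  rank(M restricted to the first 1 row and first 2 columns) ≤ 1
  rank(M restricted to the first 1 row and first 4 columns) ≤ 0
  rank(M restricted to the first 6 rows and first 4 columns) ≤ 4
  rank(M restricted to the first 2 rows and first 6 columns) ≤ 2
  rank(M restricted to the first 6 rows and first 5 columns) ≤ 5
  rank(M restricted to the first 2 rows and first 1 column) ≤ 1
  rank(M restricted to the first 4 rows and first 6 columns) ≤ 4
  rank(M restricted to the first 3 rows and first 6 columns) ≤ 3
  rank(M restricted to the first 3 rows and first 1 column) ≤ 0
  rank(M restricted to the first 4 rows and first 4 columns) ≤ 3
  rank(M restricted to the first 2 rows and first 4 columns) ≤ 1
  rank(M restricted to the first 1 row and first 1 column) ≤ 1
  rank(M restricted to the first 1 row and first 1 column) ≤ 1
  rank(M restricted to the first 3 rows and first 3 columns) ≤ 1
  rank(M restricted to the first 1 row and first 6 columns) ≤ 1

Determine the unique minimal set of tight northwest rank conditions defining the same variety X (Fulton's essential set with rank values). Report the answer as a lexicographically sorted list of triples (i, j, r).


Computing R[i][j] = min implied NW-rank bound (n=6, 22 conditions):

  i=1: 0  0  0  0  1  1
  i=2: 0  1  1  1  2  2
  i=3: 0  1  1  2  3  3
  i=4: 1  2  2  3  4  4
  i=5: 1  2  3  4  5  5
  i=6: 1  2  3  4  5  6

so w = (5, 2, 4, 1, 3, 6).

Rothe diagram D(w) (7 cells), 3 SE-corners (essential conditions):

[(1, 4, 0), (3, 1, 0), (3, 3, 1)]


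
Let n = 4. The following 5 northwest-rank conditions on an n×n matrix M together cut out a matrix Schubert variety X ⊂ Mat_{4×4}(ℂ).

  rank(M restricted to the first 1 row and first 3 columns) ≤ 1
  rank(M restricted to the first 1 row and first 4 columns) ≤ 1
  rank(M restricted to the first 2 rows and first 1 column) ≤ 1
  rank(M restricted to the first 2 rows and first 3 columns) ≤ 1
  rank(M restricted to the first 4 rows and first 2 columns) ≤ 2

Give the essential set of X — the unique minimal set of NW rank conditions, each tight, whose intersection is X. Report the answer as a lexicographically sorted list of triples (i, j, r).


Propagating the 5 rank bounds to every northwest block:

  1 1 1 1
  1 1 1 2
  1 2 2 3
  1 2 3 4

second differences of R give the permutation w = (1, 4, 2, 3).

|D(w)|=2, |Ess(w)|=1:

[(2, 3, 1)]


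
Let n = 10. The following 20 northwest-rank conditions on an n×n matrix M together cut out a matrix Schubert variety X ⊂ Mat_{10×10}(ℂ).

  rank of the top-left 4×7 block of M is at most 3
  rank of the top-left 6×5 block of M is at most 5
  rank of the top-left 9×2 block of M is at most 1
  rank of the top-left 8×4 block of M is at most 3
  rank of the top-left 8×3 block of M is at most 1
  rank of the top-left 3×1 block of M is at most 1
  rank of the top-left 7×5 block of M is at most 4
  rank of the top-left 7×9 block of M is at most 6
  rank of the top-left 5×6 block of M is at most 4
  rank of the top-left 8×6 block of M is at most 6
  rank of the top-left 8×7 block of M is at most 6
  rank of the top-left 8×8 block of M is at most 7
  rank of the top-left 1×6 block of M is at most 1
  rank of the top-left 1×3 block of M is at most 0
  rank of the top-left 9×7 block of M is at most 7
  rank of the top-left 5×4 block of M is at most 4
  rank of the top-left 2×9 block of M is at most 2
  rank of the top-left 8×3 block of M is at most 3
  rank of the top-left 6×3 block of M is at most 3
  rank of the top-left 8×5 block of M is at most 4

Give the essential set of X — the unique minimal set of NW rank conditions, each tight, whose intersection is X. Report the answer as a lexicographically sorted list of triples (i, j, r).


Recovering R(i,j) via the rank-extension bound from the 20 conditions:

  i=1: 0, 0, 0, 1, 1, 1, 1, 1, 1, 1
  i=2: 1, 1, 1, 2, 2, 2, 2, 2, 2, 2
  i=3: 1, 1, 1, 2, 3, 3, 3, 3, 3, 3
  i=4: 1, 1, 1, 2, 3, 3, 3, 4, 4, 4
  i=5: 1, 1, 1, 2, 3, 4, 4, 5, 5, 5
  i=6: 1, 1, 1, 2, 3, 4, 5, 6, 6, 6
  i=7: 1, 1, 1, 2, 3, 4, 5, 6, 6, 7
  i=8: 1, 1, 1, 2, 3, 4, 5, 6, 7, 8
  i=9: 1, 1, 2, 3, 4, 5, 6, 7, 8, 9
  i=10: 1, 2, 3, 4, 5, 6, 7, 8, 9, 10

giving w = (4, 1, 5, 8, 6, 7, 10, 9, 3, 2) via Δ²R.

|D(w)|=19, |Ess(w)|=5:

[(1, 3, 0), (4, 7, 3), (7, 9, 6), (8, 3, 1), (9, 2, 1)]


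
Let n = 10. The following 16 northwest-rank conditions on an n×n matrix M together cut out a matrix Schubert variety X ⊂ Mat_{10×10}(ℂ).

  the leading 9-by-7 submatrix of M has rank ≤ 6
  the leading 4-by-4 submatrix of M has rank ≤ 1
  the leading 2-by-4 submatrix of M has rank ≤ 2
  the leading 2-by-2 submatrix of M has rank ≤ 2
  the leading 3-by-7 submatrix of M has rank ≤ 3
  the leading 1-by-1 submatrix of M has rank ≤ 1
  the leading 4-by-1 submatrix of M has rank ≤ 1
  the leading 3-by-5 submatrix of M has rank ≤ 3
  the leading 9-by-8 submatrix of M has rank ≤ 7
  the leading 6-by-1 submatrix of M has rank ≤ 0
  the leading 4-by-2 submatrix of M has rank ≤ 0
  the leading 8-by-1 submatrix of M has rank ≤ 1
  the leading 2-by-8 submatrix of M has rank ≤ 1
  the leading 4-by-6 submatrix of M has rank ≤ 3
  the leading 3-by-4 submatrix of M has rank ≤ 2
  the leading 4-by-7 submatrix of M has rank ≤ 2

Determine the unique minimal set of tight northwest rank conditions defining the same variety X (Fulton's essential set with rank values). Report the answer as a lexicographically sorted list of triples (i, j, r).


Rank table r_w(10×10) implied by the 16 constraints:

  row 1: 0 0 1 1 1 1 1 1 1 1
  row 2: 0 0 1 1 1 1 1 1 2 2
  row 3: 0 0 1 1 2 2 2 2 3 3
  row 4: 0 0 1 1 2 2 2 3 4 4
  row 5: 0 1 2 2 3 3 3 4 5 5
  row 6: 0 1 2 3 4 4 4 5 6 6
  row 7: 1 2 3 4 5 5 5 6 7 7
  row 8: 1 2 3 4 5 6 6 7 8 8
  row 9: 1 2 3 4 5 6 6 7 8 9
  row 10: 1 2 3 4 5 6 7 8 9 10

so w = (3, 9, 5, 8, 2, 4, 1, 6, 10, 7).

D(w) has 20 cells with 6 SE-corners; essential set:

[(2, 8, 1), (4, 2, 0), (4, 4, 1), (4, 7, 2), (6, 1, 0), (9, 7, 6)]


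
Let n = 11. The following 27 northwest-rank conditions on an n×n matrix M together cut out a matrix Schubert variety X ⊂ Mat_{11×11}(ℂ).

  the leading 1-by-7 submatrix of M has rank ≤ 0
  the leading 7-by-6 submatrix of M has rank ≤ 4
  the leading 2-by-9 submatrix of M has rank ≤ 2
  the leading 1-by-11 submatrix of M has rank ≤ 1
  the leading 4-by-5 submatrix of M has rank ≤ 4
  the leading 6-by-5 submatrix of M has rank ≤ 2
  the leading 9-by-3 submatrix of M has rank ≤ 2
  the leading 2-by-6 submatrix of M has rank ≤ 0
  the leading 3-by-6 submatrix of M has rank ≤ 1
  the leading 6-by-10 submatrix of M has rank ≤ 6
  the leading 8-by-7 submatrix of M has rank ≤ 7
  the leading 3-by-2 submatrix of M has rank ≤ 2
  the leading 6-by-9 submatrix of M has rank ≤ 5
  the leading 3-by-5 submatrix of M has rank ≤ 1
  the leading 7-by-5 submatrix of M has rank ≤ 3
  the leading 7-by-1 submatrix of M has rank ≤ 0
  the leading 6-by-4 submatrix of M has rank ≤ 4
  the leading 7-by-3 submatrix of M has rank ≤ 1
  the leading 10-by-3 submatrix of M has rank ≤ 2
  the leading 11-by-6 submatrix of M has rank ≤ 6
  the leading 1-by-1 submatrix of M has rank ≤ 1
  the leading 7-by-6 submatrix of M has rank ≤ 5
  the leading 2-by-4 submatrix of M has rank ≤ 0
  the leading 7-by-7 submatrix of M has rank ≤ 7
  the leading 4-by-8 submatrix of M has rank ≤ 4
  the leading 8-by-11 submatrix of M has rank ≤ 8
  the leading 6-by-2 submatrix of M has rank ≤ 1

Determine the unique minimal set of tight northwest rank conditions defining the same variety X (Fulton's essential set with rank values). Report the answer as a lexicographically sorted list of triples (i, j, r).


Recovering R(i,j) via the rank-extension bound from the 27 conditions:

  row 1: 0, 0, 0, 0, 0, 0, 0, 1, 1, 1, 1
  row 2: 0, 0, 0, 0, 0, 0, 1, 2, 2, 2, 2
  row 3: 0, 1, 1, 1, 1, 1, 2, 3, 3, 3, 3
  row 4: 0, 1, 1, 2, 2, 2, 3, 4, 4, 4, 4
  row 5: 0, 1, 1, 2, 2, 3, 4, 5, 5, 5, 5
  row 6: 0, 1, 1, 2, 2, 3, 4, 5, 5, 6, 6
  row 7: 0, 1, 1, 2, 3, 4, 5, 6, 6, 7, 7
  row 8: 1, 2, 2, 3, 4, 5, 6, 7, 7, 8, 8
  row 9: 1, 2, 2, 3, 4, 5, 6, 7, 8, 9, 9
  row 10: 1, 2, 2, 3, 4, 5, 6, 7, 8, 9, 10
  row 11: 1, 2, 3, 4, 5, 6, 7, 8, 9, 10, 11

reading off 1-entries of Δ²R: w = (8, 7, 2, 4, 6, 10, 5, 1, 9, 11, 3).

ℓ(w)=27; the 7 essential cells (i,j,r):

[(1, 7, 0), (2, 6, 0), (6, 5, 2), (6, 9, 5), (7, 1, 0), (7, 3, 1), (10, 3, 2)]


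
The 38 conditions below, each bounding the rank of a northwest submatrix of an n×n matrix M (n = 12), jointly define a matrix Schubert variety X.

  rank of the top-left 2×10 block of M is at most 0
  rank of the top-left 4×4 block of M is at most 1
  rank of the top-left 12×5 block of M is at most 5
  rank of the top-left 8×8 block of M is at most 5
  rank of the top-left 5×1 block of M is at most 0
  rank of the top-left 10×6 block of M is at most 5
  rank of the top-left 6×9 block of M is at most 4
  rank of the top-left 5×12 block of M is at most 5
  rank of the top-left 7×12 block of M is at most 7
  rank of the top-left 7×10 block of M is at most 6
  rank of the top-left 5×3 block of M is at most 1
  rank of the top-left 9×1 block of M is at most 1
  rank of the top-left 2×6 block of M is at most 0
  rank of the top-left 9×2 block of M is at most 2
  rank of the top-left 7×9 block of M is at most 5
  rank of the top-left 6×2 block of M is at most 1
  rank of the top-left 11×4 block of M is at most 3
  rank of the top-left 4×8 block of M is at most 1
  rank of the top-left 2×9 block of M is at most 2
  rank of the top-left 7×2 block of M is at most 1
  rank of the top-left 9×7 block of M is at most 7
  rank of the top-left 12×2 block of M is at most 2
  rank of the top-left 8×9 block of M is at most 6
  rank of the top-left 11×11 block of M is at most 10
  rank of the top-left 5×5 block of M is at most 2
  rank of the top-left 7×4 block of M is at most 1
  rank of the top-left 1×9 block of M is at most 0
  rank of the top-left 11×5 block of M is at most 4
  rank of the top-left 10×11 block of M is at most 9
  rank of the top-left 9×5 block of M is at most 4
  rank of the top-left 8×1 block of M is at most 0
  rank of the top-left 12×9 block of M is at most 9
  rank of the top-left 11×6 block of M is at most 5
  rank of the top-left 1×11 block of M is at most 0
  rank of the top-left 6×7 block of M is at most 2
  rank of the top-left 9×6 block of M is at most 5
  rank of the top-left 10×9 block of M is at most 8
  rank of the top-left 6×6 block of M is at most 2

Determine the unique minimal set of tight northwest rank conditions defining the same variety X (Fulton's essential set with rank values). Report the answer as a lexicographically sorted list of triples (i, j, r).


Reconstructing r_w from the 38 given conditions:

  row 1: 0 0 0 0 0 0 0 0 0 0 0 1
  row 2: 0 0 0 0 0 0 0 0 0 0 1 2
  row 3: 0 1 1 1 1 1 1 1 1 1 2 3
  row 4: 0 1 1 1 1 1 1 1 2 2 3 4
  row 5: 0 1 1 1 2 2 2 2 3 3 4 5
  row 6: 0 1 1 1 2 2 2 3 4 4 5 6
  row 7: 0 1 1 1 2 3 3 4 5 5 6 7
  row 8: 0 1 2 2 3 4 4 5 6 6 7 8
  row 9: 1 2 3 3 4 5 5 6 7 7 8 9
  row 10: 1 2 3 3 4 5 6 7 8 8 9 10
  row 11: 1 2 3 3 4 5 6 7 8 9 10 11
  row 12: 1 2 3 4 5 6 7 8 9 10 11 12

reading off 1-entries of Δ²R: w = (12, 11, 2, 9, 5, 8, 6, 3, 1, 7, 10, 4).

D(w) has 43 cells with 7 SE-corners; essential set:

[(1, 11, 0), (2, 10, 0), (4, 8, 1), (6, 7, 2), (7, 4, 1), (8, 1, 0), (11, 4, 3)]


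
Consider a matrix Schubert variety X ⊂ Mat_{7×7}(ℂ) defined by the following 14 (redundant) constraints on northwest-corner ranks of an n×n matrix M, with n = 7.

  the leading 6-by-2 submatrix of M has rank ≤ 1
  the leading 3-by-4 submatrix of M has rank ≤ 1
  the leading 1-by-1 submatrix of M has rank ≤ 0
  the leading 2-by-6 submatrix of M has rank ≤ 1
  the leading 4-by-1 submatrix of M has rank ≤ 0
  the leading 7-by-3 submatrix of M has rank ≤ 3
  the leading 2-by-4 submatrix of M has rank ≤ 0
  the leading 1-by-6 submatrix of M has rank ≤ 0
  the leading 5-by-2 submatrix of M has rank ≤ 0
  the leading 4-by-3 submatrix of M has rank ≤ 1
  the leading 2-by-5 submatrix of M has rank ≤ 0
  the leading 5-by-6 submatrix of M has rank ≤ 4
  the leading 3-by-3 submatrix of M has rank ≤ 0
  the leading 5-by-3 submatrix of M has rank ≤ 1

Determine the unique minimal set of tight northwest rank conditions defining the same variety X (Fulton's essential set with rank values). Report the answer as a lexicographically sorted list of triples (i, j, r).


Reconstructing r_w from the 14 given conditions:

  0 0 0 0 0 0 1
  0 0 0 0 0 1 2
  0 0 0 1 1 2 3
  0 0 1 2 2 3 4
  0 0 1 2 3 4 5
  1 1 2 3 4 5 6
  1 2 3 4 5 6 7

so w = (7, 6, 4, 3, 5, 1, 2).

Fulton essential set (4 of the 18 Rothe cells):

[(1, 6, 0), (2, 5, 0), (3, 3, 0), (5, 2, 0)]


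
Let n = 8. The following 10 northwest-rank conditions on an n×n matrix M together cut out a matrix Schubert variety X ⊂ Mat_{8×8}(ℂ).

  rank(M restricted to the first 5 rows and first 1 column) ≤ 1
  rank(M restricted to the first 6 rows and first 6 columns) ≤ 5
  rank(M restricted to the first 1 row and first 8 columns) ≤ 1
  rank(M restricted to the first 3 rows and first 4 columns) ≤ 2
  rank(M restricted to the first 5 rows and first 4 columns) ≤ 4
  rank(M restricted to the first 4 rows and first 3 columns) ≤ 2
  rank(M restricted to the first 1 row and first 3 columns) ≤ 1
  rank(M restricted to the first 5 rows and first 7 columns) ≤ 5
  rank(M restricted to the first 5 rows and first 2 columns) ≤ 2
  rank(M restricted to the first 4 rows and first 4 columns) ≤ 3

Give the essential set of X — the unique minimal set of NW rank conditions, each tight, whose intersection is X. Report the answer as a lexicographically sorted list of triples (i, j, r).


The tightest implied rank at each (i,j), from the 10 conditions:

  R[1]: 1 | 1 | 1 | 1 | 1 | 1 | 1 | 1
  R[2]: 1 | 2 | 2 | 2 | 2 | 2 | 2 | 2
  R[3]: 1 | 2 | 2 | 2 | 3 | 3 | 3 | 3
  R[4]: 1 | 2 | 2 | 3 | 4 | 4 | 4 | 4
  R[5]: 1 | 2 | 3 | 4 | 5 | 5 | 5 | 5
  R[6]: 1 | 2 | 3 | 4 | 5 | 5 | 6 | 6
  R[7]: 1 | 2 | 3 | 4 | 5 | 6 | 7 | 7
  R[8]: 1 | 2 | 3 | 4 | 5 | 6 | 7 | 8

the unique w with this rank table is (1, 2, 5, 4, 3, 7, 6, 8).

Rothe diagram D(w) (4 cells), 3 SE-corners (essential conditions):

[(3, 4, 2), (4, 3, 2), (6, 6, 5)]


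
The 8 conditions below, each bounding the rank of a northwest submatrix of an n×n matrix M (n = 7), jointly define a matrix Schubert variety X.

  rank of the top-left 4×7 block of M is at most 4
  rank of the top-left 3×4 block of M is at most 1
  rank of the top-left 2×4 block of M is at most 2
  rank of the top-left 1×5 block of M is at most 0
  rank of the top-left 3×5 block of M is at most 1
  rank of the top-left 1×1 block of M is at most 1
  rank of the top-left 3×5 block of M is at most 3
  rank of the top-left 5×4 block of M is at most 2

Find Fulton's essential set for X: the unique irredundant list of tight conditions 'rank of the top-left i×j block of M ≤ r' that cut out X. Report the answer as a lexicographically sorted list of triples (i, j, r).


Reconstructing r_w from the 8 given conditions:

  i=1: 0 0 0 0 0 1 1
  i=2: 1 1 1 1 1 2 2
  i=3: 1 1 1 1 1 2 3
  i=4: 1 2 2 2 2 3 4
  i=5: 1 2 2 2 3 4 5
  i=6: 1 2 3 3 4 5 6
  i=7: 1 2 3 4 5 6 7

hence w(1..7) = (6, 1, 7, 2, 5, 3, 4).

|D(w)|=11, |Ess(w)|=3:

[(1, 5, 0), (3, 5, 1), (5, 4, 2)]


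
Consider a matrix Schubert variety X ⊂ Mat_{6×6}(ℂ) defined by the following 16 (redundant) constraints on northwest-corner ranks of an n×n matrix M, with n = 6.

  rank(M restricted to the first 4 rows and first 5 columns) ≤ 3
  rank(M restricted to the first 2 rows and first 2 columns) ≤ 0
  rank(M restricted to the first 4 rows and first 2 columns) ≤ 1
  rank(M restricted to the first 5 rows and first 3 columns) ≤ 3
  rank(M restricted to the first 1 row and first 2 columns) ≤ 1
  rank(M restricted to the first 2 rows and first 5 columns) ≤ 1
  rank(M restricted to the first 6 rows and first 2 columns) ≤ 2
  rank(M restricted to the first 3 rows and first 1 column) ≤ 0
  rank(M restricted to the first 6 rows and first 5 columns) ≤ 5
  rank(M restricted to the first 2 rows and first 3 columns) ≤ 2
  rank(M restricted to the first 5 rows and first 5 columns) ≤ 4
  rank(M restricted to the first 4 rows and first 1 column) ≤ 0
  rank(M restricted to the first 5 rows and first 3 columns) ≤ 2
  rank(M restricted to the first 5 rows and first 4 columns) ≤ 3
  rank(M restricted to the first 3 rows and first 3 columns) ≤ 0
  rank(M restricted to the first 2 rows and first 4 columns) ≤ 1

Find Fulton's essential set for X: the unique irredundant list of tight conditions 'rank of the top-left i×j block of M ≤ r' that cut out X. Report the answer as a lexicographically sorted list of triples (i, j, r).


The tightest implied rank at each (i,j), from the 16 conditions:

  0, 0, 0, 1, 1, 1
  0, 0, 0, 1, 1, 2
  0, 0, 0, 1, 2, 3
  0, 1, 1, 2, 3, 4
  1, 2, 2, 3, 4, 5
  1, 2, 3, 4, 5, 6

so w = (4, 6, 5, 2, 1, 3).

3 SE-corners of the 11-cell Rothe diagram give Ess(w):

[(2, 5, 1), (3, 3, 0), (4, 1, 0)]


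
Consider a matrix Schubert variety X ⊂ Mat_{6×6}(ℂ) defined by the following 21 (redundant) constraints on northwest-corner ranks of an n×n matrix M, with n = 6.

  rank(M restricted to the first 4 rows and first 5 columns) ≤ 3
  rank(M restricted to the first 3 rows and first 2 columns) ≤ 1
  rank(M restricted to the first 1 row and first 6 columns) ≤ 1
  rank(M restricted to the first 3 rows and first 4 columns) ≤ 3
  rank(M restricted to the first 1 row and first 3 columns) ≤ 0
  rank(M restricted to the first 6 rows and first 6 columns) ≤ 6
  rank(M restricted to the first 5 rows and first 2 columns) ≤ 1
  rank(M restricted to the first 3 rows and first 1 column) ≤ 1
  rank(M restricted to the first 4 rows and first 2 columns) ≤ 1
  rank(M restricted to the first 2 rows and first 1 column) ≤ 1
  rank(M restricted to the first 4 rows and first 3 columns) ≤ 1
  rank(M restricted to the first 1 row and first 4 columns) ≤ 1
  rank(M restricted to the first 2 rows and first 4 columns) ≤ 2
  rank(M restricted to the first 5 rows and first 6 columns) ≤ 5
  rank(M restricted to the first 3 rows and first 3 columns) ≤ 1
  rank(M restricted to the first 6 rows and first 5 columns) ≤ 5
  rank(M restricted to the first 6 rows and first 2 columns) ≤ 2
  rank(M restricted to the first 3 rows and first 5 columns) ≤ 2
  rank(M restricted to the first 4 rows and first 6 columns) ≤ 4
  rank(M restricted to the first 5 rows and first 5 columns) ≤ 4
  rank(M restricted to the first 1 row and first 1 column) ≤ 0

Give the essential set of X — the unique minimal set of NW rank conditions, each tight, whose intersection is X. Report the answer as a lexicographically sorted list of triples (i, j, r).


Computing R[i][j] = min implied NW-rank bound (n=6, 21 conditions):

  row 1: 0 0 0 1 1 1
  row 2: 1 1 1 2 2 2
  row 3: 1 1 1 2 2 3
  row 4: 1 1 1 2 3 4
  row 5: 1 1 2 3 4 5
  row 6: 1 2 3 4 5 6

hence w(1..6) = (4, 1, 6, 5, 3, 2).

|D(w)|=9, |Ess(w)|=4:

[(1, 3, 0), (3, 5, 2), (4, 3, 1), (5, 2, 1)]


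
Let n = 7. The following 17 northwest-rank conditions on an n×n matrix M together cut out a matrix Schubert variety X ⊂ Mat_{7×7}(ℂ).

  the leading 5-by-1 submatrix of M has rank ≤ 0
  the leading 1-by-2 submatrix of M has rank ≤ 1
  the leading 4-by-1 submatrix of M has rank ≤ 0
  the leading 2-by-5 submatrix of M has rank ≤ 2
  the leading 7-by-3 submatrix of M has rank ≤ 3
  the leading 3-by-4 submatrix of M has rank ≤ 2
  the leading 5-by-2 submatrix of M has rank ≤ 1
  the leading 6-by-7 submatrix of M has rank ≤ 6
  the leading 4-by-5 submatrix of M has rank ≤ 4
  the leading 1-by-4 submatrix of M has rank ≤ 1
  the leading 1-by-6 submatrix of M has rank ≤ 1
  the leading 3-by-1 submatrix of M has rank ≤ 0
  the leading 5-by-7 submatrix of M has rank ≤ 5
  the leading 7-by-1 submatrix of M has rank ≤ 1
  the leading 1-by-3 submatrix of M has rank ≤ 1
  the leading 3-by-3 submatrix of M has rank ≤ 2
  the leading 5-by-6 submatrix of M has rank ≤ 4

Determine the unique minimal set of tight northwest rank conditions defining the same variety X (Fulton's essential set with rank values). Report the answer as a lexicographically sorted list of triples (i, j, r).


The tightest implied rank at each (i,j), from the 17 conditions:

  row 1: 0, 1, 1, 1, 1, 1, 1
  row 2: 0, 1, 2, 2, 2, 2, 2
  row 3: 0, 1, 2, 2, 3, 3, 3
  row 4: 0, 1, 2, 3, 4, 4, 4
  row 5: 0, 1, 2, 3, 4, 4, 5
  row 6: 1, 2, 3, 4, 5, 5, 6
  row 7: 1, 2, 3, 4, 5, 6, 7

giving w = (2, 3, 5, 4, 7, 1, 6) via Δ²R.

Rothe diagram D(w) (7 cells), 3 SE-corners (essential conditions):

[(3, 4, 2), (5, 1, 0), (5, 6, 4)]


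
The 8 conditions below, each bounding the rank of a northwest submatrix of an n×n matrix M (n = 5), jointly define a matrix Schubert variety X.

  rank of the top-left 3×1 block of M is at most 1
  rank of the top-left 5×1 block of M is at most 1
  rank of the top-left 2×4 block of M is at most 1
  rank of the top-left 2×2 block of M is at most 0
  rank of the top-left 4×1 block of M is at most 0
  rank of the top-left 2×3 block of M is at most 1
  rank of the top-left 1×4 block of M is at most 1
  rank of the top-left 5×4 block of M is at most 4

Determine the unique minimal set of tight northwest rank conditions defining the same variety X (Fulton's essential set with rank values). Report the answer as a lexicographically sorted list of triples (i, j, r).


The tightest implied rank at each (i,j), from the 8 conditions:

  0 0 1 1 1
  0 0 1 1 2
  0 1 2 2 3
  0 1 2 3 4
  1 2 3 4 5

so w = (3, 5, 2, 4, 1).

3 SE-corners of the 7-cell Rothe diagram give Ess(w):

[(2, 2, 0), (2, 4, 1), (4, 1, 0)]


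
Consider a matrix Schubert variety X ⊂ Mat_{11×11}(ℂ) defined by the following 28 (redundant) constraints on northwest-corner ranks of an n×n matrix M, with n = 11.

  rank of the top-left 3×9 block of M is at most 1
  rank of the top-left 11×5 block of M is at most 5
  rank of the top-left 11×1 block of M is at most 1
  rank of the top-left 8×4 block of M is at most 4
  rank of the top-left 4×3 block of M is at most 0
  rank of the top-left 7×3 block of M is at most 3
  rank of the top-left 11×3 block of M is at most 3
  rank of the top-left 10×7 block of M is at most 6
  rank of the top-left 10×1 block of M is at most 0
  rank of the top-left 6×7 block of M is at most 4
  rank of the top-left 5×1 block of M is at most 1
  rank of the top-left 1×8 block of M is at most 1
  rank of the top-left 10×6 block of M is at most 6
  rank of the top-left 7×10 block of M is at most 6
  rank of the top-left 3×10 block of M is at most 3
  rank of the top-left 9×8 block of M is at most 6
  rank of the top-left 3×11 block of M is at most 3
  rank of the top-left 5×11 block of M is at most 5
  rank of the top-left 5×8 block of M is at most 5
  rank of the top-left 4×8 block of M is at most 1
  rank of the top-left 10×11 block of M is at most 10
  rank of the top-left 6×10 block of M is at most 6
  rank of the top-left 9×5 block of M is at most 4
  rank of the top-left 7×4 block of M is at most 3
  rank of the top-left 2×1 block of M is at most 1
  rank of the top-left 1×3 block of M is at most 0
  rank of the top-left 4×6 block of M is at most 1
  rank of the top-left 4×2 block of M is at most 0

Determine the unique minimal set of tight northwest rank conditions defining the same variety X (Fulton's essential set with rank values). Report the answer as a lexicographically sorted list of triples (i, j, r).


Reconstructing r_w from the 28 given conditions:

  0 | 0 | 0 | 1 | 1 | 1 | 1 | 1 | 1 | 1 | 1
  0 | 0 | 0 | 1 | 1 | 1 | 1 | 1 | 1 | 2 | 2
  0 | 0 | 0 | 1 | 1 | 1 | 1 | 1 | 1 | 2 | 3
  0 | 0 | 0 | 1 | 1 | 1 | 1 | 1 | 2 | 3 | 4
  0 | 1 | 1 | 2 | 2 | 2 | 2 | 2 | 3 | 4 | 5
  0 | 1 | 2 | 3 | 3 | 3 | 3 | 3 | 4 | 5 | 6
  0 | 1 | 2 | 3 | 4 | 4 | 4 | 4 | 5 | 6 | 7
  0 | 1 | 2 | 3 | 4 | 5 | 5 | 5 | 6 | 7 | 8
  0 | 1 | 2 | 3 | 4 | 5 | 6 | 6 | 7 | 8 | 9
  0 | 1 | 2 | 3 | 4 | 5 | 6 | 7 | 8 | 9 | 10
  1 | 2 | 3 | 4 | 5 | 6 | 7 | 8 | 9 | 10 | 11

second differences of R give the permutation w = (4, 10, 11, 9, 2, 3, 5, 6, 7, 8, 1).

|D(w)|=32, |Ess(w)|=4:

[(3, 9, 1), (4, 3, 0), (4, 8, 1), (10, 1, 0)]


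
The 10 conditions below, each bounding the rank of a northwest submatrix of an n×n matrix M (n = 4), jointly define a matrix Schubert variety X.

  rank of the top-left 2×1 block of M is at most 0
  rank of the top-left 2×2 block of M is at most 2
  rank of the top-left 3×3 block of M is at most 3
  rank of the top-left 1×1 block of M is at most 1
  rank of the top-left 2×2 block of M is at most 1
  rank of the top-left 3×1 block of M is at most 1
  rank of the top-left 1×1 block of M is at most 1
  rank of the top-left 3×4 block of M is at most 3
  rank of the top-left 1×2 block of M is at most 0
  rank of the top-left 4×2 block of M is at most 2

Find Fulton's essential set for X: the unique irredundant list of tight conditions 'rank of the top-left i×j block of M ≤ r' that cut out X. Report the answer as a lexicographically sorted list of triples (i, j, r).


Recovering R(i,j) via the rank-extension bound from the 10 conditions:

  0 | 0 | 1 | 1
  0 | 1 | 2 | 2
  1 | 2 | 3 | 3
  1 | 2 | 3 | 4

the unique w with this rank table is (3, 2, 1, 4).

2 SE-corners of the 3-cell Rothe diagram give Ess(w):

[(1, 2, 0), (2, 1, 0)]


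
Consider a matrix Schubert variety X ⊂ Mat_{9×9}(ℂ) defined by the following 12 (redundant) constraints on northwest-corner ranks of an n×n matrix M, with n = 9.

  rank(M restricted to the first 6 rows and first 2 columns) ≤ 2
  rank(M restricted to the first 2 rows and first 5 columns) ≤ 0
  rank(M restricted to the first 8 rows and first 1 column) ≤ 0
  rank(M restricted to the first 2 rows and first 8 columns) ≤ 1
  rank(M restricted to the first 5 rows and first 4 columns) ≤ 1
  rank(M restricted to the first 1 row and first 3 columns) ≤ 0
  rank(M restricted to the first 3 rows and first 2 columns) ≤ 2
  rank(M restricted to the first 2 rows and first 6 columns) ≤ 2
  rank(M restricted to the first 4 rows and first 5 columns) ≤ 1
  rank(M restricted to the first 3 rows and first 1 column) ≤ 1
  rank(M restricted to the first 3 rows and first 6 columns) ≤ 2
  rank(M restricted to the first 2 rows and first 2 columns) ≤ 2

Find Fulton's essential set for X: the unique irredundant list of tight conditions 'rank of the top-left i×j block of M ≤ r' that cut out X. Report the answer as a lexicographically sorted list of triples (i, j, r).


Computing R[i][j] = min implied NW-rank bound (n=9, 12 conditions):

  row 1: 0 0 0 0 0 1 1 1 1
  row 2: 0 0 0 0 0 1 1 1 2
  row 3: 0 1 1 1 1 2 2 2 3
  row 4: 0 1 1 1 1 2 3 3 4
  row 5: 0 1 1 1 2 3 4 4 5
  row 6: 0 1 2 2 3 4 5 5 6
  row 7: 0 1 2 3 4 5 6 6 7
  row 8: 0 1 2 3 4 5 6 7 8
  row 9: 1 2 3 4 5 6 7 8 9

so w = (6, 9, 2, 7, 5, 3, 4, 8, 1).

D(w) has 23 cells with 5 SE-corners; essential set:

[(2, 5, 0), (2, 8, 1), (4, 5, 1), (5, 4, 1), (8, 1, 0)]


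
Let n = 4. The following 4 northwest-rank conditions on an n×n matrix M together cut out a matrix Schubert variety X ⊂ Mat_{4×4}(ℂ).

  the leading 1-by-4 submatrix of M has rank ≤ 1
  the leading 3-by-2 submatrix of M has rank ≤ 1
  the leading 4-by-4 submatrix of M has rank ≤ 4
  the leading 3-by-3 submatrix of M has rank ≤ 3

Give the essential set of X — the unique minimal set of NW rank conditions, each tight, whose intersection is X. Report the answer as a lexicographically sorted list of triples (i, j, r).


Reconstructing r_w from the 4 given conditions:

  R[1]: 1 | 1 | 1 | 1
  R[2]: 1 | 1 | 2 | 2
  R[3]: 1 | 1 | 2 | 3
  R[4]: 1 | 2 | 3 | 4

reading off 1-entries of Δ²R: w = (1, 3, 4, 2).

Rothe diagram D(w) (2 cells), 1 SE-corner (essential condition):

[(3, 2, 1)]


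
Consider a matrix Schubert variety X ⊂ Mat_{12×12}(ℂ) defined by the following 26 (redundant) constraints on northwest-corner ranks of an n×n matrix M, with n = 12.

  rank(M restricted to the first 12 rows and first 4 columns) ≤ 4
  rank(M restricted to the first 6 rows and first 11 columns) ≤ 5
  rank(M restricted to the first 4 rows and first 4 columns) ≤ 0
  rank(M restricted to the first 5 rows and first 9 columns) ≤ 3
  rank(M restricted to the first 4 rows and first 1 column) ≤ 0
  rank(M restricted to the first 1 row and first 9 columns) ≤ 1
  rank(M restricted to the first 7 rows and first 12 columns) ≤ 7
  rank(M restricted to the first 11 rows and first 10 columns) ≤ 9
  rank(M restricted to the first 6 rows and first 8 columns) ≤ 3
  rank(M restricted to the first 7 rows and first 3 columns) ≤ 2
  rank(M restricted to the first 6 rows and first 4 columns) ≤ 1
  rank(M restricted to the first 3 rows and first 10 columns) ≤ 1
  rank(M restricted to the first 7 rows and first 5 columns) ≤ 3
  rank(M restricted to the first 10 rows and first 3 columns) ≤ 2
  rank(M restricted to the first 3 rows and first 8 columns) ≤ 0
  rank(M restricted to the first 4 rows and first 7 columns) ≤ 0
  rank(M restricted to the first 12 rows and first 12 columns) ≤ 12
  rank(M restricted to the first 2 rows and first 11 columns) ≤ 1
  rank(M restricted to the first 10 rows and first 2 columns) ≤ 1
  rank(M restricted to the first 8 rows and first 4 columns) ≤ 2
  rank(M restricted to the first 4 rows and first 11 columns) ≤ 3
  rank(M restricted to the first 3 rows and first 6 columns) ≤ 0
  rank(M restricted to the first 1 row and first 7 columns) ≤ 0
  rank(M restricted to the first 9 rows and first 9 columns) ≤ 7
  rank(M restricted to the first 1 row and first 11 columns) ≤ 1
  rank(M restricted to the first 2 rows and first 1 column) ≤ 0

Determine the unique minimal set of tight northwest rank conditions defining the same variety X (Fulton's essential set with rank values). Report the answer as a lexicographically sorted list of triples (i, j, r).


The tightest implied rank at each (i,j), from the 26 conditions:

  row 1: 0  0  0  0  0  0  0  0  1  1  1  1
  row 2: 0  0  0  0  0  0  0  0  1  1  1  2
  row 3: 0  0  0  0  0  0  0  0  1  1  2  3
  row 4: 0  0  0  0  0  0  0  1  2  2  3  4
  row 5: 1  1  1  1  1  1  1  2  3  3  4  5
  row 6: 1  1  1  1  2  2  2  3  4  4  5  6
  row 7: 1  1  2  2  3  3  3  4  5  5  6  7
  row 8: 1  1  2  2  3  4  4  5  6  6  7  8
  row 9: 1  1  2  3  4  5  5  6  7  7  8  9
  row 10: 1  1  2  3  4  5  6  7  8  8  9  10
  row 11: 1  2  3  4  5  6  7  8  9  9  10  11
  row 12: 1  2  3  4  5  6  7  8  9  10  11  12

the unique w with this rank table is (9, 12, 11, 8, 1, 5, 3, 6, 4, 7, 2, 10).

ℓ(w)=42; the 7 essential cells (i,j,r):

[(2, 11, 1), (3, 8, 0), (3, 10, 1), (4, 7, 0), (6, 4, 1), (8, 4, 2), (10, 2, 1)]
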